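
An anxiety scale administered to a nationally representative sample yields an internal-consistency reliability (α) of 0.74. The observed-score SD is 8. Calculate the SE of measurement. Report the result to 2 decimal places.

SEM = 8.00000 × √(1 − 0.74000) = 8.00000 × √0.26000 ≈ 8.00000 × 0.50990 ≈ 4.07922

4.08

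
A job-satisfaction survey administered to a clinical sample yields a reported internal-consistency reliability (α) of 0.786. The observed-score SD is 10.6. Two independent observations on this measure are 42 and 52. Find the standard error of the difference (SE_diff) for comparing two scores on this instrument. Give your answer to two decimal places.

6.93

SEM = 10.60000*√(1 − 0.78600) ≈ 4.90357
Standard error of the difference = 4.90357·√2 ≈ 6.93470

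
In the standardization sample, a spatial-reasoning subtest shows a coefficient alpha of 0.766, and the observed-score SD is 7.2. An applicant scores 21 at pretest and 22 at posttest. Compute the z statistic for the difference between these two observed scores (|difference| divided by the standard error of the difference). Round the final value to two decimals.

SEM = 7.2000 · √(1 − 0.7660) = 7.2000 · √0.2340 ≈ 7.2000 · 0.4837 ≈ 3.4829
Standard error of the difference = 3.4829·√2 ≈ 4.9256
z = 1 / 4.9256 ≈ 0.2030

0.20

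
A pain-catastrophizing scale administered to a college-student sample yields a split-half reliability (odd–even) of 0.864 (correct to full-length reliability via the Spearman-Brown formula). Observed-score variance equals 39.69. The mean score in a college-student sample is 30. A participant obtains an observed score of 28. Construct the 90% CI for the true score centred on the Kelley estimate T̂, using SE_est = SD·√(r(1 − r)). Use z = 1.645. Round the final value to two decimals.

SD = √39.69 = 6.300
r_full = 2·0.864 / (1 + 0.864) ≈ 0.927
Estimated true score = 0.927*28 + (1 − 0.927)*30 ≈ 28.146
SE_est = 6.300·√[r(1 − r)] ≈ 1.638
90% CI: 28.146 ± 2.695 ≈ (25.451, 30.841)

[25.45, 30.84]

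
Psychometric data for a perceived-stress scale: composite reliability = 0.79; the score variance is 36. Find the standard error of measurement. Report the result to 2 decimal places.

2.75

SD = √36 = 6.00000
SEM = 6.00000·√(1 − 0.79000) ≃ 2.74955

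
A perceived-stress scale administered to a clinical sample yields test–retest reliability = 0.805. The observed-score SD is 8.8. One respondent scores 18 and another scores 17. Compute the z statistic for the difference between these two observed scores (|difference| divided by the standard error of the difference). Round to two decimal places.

0.18

SEM = 8.800 × √(1 − 0.805) = 8.800 × √0.195 ≈ 8.800 × 0.442 ≈ 3.886
SE_diff = SEM × √2 ≈ 3.886 × 1.414 ≈ 5.496
z = 1 / 5.496 ≈ 0.182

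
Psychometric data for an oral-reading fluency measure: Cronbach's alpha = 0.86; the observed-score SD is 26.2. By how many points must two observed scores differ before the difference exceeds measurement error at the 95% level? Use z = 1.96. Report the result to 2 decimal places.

SEM = 26.200*√(1 − 0.860) ≈ 9.803
SE_diff = √2 * SEM ≈ 13.864
Minimum reliable difference = 1.96 * SE_diff ≈ 1.96 * 13.864 ≈ 27.173

27.17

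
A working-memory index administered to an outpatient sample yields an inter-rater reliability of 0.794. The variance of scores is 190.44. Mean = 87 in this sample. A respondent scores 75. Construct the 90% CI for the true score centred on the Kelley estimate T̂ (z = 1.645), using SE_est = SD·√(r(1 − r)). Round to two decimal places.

SD = √190.44 ≈ 13.80000
Estimated true score = 0.79400×75 + (1 − 0.79400)×87 ≈ 77.47200
SE_est = SD × √(r(1 − r)) = 13.80000 × √0.16356 ≈ 13.80000 × 0.40443 ≈ 5.58114
90% CI: 77.47200 ± 9.18098 ≈ (68.29102, 86.65298)

[68.29, 86.65]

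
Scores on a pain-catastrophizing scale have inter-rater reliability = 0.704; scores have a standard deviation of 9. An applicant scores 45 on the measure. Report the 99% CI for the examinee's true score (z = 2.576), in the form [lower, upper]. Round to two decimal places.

SEM = 9.000 × √(1 − 0.704) = 9.000 × √0.296 ≈ 9.000 × 0.544 ≈ 4.897
Half-width = 2.576×4.897 ≈ 12.613
Interval: (32.387, 57.613)

[32.39, 57.61]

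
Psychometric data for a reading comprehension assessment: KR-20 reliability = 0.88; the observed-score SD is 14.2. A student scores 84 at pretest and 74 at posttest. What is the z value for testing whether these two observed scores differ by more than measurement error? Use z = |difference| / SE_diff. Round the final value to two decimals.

SEM = 14.2000×√(1 − 0.8800) ≈ 4.9190
Standard error of the difference = 4.9190·√2 ≈ 6.9566
z = |84 − 74| / 6.9566 = 10 / 6.9566 ≈ 1.4375

1.44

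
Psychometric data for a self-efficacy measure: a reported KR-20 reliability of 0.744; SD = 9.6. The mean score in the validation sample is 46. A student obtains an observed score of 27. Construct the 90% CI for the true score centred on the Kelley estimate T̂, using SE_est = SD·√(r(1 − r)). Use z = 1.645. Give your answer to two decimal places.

[24.97, 38.76]

T̂ = 0.744(27) + 0.256(46) ≈ 31.864
SE_est = 9.600*√(0.744*0.256) ≈ 4.190
CI = 31.864 ± 1.645 * 4.190 → [24.972, 38.756]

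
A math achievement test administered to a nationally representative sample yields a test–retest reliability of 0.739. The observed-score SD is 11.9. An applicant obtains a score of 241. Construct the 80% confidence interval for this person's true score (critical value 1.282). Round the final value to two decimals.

[233.21, 248.79]

SEM = 11.900 × √(1 − 0.739) = 11.900 × √0.261 ≈ 11.900 × 0.511 ≈ 6.079
1.282 × SEM ≈ 7.794
Interval: (233.206, 248.794)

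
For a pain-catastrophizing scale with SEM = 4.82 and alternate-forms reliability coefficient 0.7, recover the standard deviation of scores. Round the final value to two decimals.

8.80

σ = SEM·(1 − r)^(−1/2) ≃ 4.82*1.826 ≃ 8.800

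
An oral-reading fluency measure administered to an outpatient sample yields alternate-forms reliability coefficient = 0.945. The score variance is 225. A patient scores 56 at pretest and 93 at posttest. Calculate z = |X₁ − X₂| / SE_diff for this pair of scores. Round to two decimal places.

7.44

σ = 225^(1/2) = 15.0000
SEM = 15.0000 × √(1 − 0.9450) = 15.0000 × √0.0550 ≃ 15.0000 × 0.2345 ≃ 3.5178
SE_diff = SEM × √2 ≃ 3.5178 × 1.4142 ≃ 4.9749
z = 37 / 4.9749 ≃ 7.4373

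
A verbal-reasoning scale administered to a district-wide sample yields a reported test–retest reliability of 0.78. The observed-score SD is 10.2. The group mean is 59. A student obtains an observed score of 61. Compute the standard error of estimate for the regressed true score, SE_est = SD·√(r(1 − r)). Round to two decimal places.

SE_est = 10.200·√[r(1 − r)] ≈ 4.225

4.23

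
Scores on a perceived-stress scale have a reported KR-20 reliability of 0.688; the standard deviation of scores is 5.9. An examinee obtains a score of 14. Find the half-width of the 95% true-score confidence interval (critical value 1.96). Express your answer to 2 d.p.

SEM = 5.9000 × √(1 − 0.6880) = 5.9000 × √0.3120 ≈ 5.9000 × 0.5586 ≈ 3.2956
Margin = 1.96 × 3.2956 ≈ 6.4593

6.46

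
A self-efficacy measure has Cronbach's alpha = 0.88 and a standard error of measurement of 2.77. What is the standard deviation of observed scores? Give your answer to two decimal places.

SD = 2.77 / √(1 − 0.88) ≃ 7.996

8.00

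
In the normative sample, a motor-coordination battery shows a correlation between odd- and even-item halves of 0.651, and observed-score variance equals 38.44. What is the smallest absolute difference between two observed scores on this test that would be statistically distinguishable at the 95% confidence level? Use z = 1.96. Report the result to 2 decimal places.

7.90

SD = √38.44 ≈ 6.20000
Spearman-Brown: r = 2(0.651) / (1 + 0.651) = 1.30200 / 1.65100 ≈ 0.78861
SEM = 6.20000 * √(1 − 0.78861) = 6.20000 * √0.21139 ≈ 6.20000 * 0.45977 ≈ 2.85056
SE_diff = √2 * SEM ≈ 4.03131
Smallest detectable difference = 1.96*4.03131 ≈ 7.90136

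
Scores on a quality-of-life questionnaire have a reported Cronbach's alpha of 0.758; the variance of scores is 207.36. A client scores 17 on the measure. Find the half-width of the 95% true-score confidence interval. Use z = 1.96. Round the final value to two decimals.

13.88

σ = 207.36^(1/2) = 14.40000
The standard error of measurement is 14.40000*√(1 − 0.75800) ≈ 14.40000*0.49193 ≈ 7.08386.
1.96 * SEM ≈ 13.88437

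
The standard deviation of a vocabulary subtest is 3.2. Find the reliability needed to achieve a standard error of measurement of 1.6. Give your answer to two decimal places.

r = 1 − (SEM / SD)² = 1 − (1.600 / 3.2)² ≈ 1 − 0.250 ≈ 0.750

0.75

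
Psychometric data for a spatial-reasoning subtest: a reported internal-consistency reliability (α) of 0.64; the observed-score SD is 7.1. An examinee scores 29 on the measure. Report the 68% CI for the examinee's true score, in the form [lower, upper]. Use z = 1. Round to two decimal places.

SEM = 7.1000 × √(1 − 0.6400) = 7.1000 × √0.3600 ≈ 7.1000 × 0.6000 ≈ 4.2600
1 × SEM ≈ 4.2600
Interval: (24.7400, 33.2600)

[24.74, 33.26]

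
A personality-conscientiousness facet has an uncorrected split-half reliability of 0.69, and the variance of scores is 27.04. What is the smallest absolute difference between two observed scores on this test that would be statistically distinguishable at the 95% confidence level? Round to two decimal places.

σ = 27.04^(1/2) = 5.2000
r_full = 2·0.69 / (1 + 0.69) ≃ 0.8166
SEM = 5.2000 · √(1 − 0.8166) = 5.2000 · √0.1834 ≃ 5.2000 · 0.4283 ≃ 2.2271
SE_diff = √2 · SEM ≃ 3.1496
Smallest detectable difference = 1.96·3.1496 ≃ 6.1732

6.17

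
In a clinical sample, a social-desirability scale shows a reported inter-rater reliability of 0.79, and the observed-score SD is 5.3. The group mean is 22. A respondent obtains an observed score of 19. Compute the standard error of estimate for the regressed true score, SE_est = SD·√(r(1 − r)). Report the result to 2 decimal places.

SE_est = 5.3000*√(0.7900*0.2100) ≈ 2.1587

2.16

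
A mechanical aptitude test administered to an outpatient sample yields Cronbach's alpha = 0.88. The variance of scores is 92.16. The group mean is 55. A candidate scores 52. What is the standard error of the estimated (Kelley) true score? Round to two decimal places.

SD = √92.16 = 9.60000
SE_est = SD × √(r(1 − r)) = 9.60000 × √0.10560 ≈ 9.60000 × 0.32496 ≈ 3.11963

3.12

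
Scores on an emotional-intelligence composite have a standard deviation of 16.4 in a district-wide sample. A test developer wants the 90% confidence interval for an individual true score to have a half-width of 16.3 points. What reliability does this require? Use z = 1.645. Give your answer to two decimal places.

0.63

SEM needed = half-width / z = 16.3/1.645 ≃ 9.9088
r = 1 − (SEM / SD)² = 1 − (9.9088 / 16.4)² ≃ 1 − 0.3651 ≃ 0.6349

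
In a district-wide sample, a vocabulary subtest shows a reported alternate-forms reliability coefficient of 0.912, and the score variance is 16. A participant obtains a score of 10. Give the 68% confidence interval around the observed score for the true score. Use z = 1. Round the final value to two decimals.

SD = √16 = 4.0000
SEM = 4.0000 · √(1 − 0.9120) = 4.0000 · √0.0880 ≈ 4.0000 · 0.2966 ≈ 1.1866
Half-width = 1·1.1866 ≈ 1.1866
CI = 10 ± 1.1866 → [8.8134, 11.1866]

[8.81, 11.19]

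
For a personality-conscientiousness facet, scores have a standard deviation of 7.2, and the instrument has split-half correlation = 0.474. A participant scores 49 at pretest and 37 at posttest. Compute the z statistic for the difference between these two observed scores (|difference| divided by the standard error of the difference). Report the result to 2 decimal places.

1.97

Full-length reliability (Spearman-Brown) = 2(0.474)/(1+0.474) ≈ 0.643
SEM = 7.200 * √(1 − 0.643) = 7.200 * √0.357 ≈ 7.200 * 0.597 ≈ 4.301
SE_diff = √2 * SEM ≈ 6.083
z = 12 / 6.083 ≈ 1.973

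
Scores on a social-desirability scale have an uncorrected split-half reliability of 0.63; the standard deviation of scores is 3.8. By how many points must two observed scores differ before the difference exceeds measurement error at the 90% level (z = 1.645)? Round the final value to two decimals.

4.21

r_full = 2·0.63 / (1 + 0.63) ≃ 0.773
SEM = 3.800 · √(1 − 0.773) = 3.800 · √0.227 ≃ 3.800 · 0.476 ≃ 1.810
Standard error of the difference = 1.810·√2 ≃ 2.560
Minimum reliable difference = 1.645 · SE_diff ≃ 1.645 · 2.560 ≃ 4.212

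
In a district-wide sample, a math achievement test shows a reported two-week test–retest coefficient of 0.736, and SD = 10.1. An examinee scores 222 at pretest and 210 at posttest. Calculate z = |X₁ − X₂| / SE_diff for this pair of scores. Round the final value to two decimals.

1.64

SEM = 10.10000 * √(1 − 0.73600) = 10.10000 * √0.26400 ≈ 10.10000 * 0.51381 ≈ 5.18947
SE_diff = √2 * SEM ≈ 7.33902
z = 12 / 7.33902 ≈ 1.63509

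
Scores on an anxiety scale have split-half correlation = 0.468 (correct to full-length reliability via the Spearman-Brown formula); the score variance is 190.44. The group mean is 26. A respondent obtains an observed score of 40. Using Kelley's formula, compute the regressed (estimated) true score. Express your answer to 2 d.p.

Full-length reliability (Spearman-Brown) = 2(0.468)/(1+0.468) ≈ 0.6376
T̂ = 0.6376(40) + 0.3624(26) ≈ 34.9264

34.93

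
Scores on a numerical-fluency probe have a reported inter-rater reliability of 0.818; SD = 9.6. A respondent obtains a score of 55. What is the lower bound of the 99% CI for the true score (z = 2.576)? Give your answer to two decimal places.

SEM = 9.6000 * √(1 − 0.8180) = 9.6000 * √0.1820 ≈ 9.6000 * 0.4266 ≈ 4.0955
Margin = 2.576 * 4.0955 ≈ 10.5500
Lower limit = 55 − 10.5500 ≈ 44.4500

44.45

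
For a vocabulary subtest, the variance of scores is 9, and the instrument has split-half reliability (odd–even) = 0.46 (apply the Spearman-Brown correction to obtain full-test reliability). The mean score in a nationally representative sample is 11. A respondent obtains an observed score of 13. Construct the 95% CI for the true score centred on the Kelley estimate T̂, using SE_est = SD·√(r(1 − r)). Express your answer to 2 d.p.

[9.42, 15.10]

SD = √9 = 3.000
Spearman-Brown: r = 2(0.46) / (1 + 0.46) = 0.920 / 1.460 ≃ 0.630
Estimated true score = 0.630×13 + (1 − 0.630)×11 ≃ 12.260
SE_est = SD × √(r(1 − r)) = 3.000 × √0.233 ≃ 3.000 × 0.483 ≃ 1.448
CI = 12.260 ± 1.96 × 1.448 → [9.422, 15.099]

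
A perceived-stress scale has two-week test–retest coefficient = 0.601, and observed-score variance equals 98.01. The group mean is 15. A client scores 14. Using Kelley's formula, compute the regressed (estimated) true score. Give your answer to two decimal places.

14.40

Estimated true score = 0.6010·14 + (1 − 0.6010)·15 ≈ 14.3990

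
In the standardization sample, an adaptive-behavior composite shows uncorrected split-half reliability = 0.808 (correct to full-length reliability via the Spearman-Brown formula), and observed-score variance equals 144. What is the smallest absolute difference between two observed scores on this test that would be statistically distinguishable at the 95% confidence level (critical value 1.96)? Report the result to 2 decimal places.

10.84

SD = √144 ≈ 12.000
r_full = 2·0.808 / (1 + 0.808) ≈ 0.894
SEM = 12.000 * √(1 − 0.894) = 12.000 * √0.106 ≈ 12.000 * 0.326 ≈ 3.911
Standard error of the difference = 3.911·√2 ≈ 5.530
Smallest detectable difference = 1.96*5.530 ≈ 10.839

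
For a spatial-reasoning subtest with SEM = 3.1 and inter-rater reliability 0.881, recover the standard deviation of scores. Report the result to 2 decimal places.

SD = SEM / √(1 − r) = 3.1 / √0.1190 ≈ 3.1 / 0.3450 ≈ 8.9865

8.99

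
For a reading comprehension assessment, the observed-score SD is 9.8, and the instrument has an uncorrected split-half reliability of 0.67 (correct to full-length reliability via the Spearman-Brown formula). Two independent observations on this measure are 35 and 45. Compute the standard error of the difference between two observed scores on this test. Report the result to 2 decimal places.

Spearman-Brown: r = 2(0.67) / (1 + 0.67) = 1.340 / 1.670 ≈ 0.802
SEM = 9.800·√(1 − 0.802) ≈ 4.356
Standard error of the difference = 4.356·√2 ≈ 6.161

6.16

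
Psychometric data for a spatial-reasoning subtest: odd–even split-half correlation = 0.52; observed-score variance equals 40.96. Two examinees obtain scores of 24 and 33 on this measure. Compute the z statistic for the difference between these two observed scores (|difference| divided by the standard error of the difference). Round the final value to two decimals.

SD = √40.96 ≈ 6.400
Full-length reliability (Spearman-Brown) = 2(0.52)/(1+0.52) ≈ 0.684
SEM = 6.400 × √(1 − 0.684) = 6.400 × √0.316 ≈ 6.400 × 0.562 ≈ 3.596
SE_diff = √2 × SEM ≈ 5.086
z = 9 / 5.086 ≈ 1.769

1.77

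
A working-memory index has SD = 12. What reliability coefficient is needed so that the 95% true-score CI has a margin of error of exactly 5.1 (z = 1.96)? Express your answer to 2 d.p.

0.95

Required SEM = 5.1 / 1.96 ≈ 2.602
r = 1 − (SEM / SD)² = 1 − (2.602 / 12)² ≈ 1 − 0.047 ≈ 0.953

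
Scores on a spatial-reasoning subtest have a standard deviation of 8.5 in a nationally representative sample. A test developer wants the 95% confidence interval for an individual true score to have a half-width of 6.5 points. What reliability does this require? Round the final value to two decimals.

SEM needed = half-width / z = 6.5/1.96 ≈ 3.316
Required reliability = 1 − (SEM/SD)² = 1 − 0.152 ≈ 0.848

0.85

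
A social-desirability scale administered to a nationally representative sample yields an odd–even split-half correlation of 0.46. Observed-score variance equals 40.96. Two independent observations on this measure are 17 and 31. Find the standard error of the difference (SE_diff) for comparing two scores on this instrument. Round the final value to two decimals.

5.50

σ = 40.96^(1/2) = 6.4000
Full-length reliability (Spearman-Brown) = 2(0.46)/(1+0.46) ≃ 0.6301
SEM = 6.4000 · √(1 − 0.6301) = 6.4000 · √0.3699 ≃ 6.4000 · 0.6082 ≃ 3.8922
SE_diff = √2 · SEM ≃ 5.5045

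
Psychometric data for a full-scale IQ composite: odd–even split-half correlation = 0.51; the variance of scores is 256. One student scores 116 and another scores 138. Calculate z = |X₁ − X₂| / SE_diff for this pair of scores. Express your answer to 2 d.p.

1.71

SD = √256 = 16.0000
r_full = 2·0.51 / (1 + 0.51) ≃ 0.6755
SEM = 16.0000 · √(1 − 0.6755) = 16.0000 · √0.3245 ≃ 16.0000 · 0.5697 ≃ 9.1144
SE_diff = SEM · √2 ≃ 9.1144 · 1.4142 ≃ 12.8898
z = 22 / 12.8898 ≃ 1.7068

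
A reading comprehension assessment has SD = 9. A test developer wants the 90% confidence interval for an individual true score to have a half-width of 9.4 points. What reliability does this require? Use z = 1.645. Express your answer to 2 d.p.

Required SEM = 9.4 / 1.645 ≈ 5.7143
Required reliability = 1 − (SEM/SD)² = 1 − 0.4031 ≈ 0.5969

0.60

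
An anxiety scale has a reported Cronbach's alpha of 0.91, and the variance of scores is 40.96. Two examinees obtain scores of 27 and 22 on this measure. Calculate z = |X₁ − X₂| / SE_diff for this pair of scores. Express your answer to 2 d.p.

1.84

σ = 40.96^(1/2) = 6.40000
SEM = 6.40000 · √(1 − 0.91000) = 6.40000 · √0.09000 ≃ 6.40000 · 0.30000 ≃ 1.92000
SE_diff = SEM · √2 ≃ 1.92000 · 1.41421 ≃ 2.71529
z = 5 / 2.71529 ≃ 1.84142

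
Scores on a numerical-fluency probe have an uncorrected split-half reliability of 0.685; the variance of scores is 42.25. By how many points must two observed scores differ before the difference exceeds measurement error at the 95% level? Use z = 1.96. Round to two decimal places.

σ = 42.25^(1/2) = 6.500
Spearman-Brown: r = 2(0.685) / (1 + 0.685) = 1.370 / 1.685 ≈ 0.813
SEM = 6.500×√(1 − 0.813) ≈ 2.810
Standard error of the difference = 2.810·√2 ≈ 3.975
Smallest detectable difference = 1.96×3.975 ≈ 7.790

7.79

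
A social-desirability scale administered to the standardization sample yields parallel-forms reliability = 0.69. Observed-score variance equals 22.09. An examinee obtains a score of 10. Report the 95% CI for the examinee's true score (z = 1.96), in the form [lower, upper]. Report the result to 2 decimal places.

[4.87, 15.13]

SD = √22.09 ≈ 4.70000
SEM = 4.70000 × √(1 − 0.69000) = 4.70000 × √0.31000 ≈ 4.70000 × 0.55678 ≈ 2.61685
Half-width = 1.96×2.61685 ≈ 5.12902
95% CI: 10 ± 5.12902 = [4.87098, 15.12902]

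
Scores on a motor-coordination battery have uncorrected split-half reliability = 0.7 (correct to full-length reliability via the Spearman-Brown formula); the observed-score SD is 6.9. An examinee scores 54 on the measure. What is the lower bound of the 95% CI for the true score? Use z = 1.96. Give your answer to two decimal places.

48.32

Spearman-Brown: r = 2(0.7) / (1 + 0.7) = 1.4000 / 1.7000 ≈ 0.8235
SEM = 6.9000 * √(1 − 0.8235) = 6.9000 * √0.1765 ≈ 6.9000 * 0.4201 ≈ 2.8986
1.96 * SEM ≈ 5.6812
Lower limit = 54 − 5.6812 ≈ 48.3188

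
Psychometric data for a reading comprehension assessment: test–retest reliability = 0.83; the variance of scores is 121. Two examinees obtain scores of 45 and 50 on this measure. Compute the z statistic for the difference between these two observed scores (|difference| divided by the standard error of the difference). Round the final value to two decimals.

σ = 121^(1/2) = 11.000
SEM = 11.000 · √(1 − 0.830) = 11.000 · √0.170 ≈ 11.000 · 0.412 ≈ 4.535
SE_diff = √2 · SEM ≈ 6.414
z = |45 − 50| / 6.414 = 5 / 6.414 ≈ 0.780

0.78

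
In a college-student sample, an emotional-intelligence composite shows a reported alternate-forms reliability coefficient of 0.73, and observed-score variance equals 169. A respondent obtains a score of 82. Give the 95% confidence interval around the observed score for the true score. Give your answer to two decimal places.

σ = 169^(1/2) = 13.00000
SEM = 13.00000 · √(1 − 0.73000) = 13.00000 · √0.27000 ≈ 13.00000 · 0.51962 ≈ 6.75500
Half-width = 1.96·6.75500 ≈ 13.23980
Interval: (68.76020, 95.23980)

[68.76, 95.24]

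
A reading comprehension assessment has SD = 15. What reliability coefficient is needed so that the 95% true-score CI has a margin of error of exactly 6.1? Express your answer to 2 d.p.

0.96

Required SEM = 6.1 / 1.96 ≈ 3.112
r = 1 − (SEM / SD)² = 1 − (3.112 / 15)² ≈ 1 − 0.043 ≈ 0.957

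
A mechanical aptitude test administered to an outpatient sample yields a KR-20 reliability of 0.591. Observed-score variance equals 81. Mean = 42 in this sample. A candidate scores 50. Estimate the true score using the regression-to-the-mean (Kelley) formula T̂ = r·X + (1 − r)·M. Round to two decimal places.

46.73

T̂ = 0.591(50) + 0.409(42) ≃ 46.728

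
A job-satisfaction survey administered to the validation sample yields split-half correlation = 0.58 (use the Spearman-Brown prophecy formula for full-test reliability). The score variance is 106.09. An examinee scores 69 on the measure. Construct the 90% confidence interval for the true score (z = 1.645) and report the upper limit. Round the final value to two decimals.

77.74

SD = √106.09 = 10.300
Full-length reliability (Spearman-Brown) = 2(0.58)/(1+0.58) ≈ 0.734
SEM = 10.300*√(1 − 0.734) ≈ 5.310
Half-width = 1.645*5.310 ≈ 8.736
Upper limit = 69 + 8.736 ≈ 77.736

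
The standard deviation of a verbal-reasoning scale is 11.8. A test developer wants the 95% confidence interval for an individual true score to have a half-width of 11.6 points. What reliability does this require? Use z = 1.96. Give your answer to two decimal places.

SEM needed = half-width / z = 11.6/1.96 ≈ 5.918
r = 1 − (SEM / SD)² = 1 − (5.918 / 11.8)² ≈ 1 − 0.252 ≈ 0.748

0.75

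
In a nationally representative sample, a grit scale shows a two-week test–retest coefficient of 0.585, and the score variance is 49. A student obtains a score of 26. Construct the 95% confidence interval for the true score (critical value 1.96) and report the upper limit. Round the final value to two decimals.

34.84

σ = 49^(1/2) = 7.0000
The standard error of measurement is 7.0000*√(1 − 0.5850) ≈ 7.0000*0.6442 ≈ 4.5094.
Margin = 1.96 * 4.5094 ≈ 8.8385
Upper limit = 26 + 8.8385 ≈ 34.8385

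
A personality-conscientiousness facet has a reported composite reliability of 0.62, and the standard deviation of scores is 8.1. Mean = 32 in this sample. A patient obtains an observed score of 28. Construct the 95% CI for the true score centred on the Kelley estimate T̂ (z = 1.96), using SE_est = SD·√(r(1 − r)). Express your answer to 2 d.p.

Estimated true score = 0.620*28 + (1 − 0.620)*32 ≈ 29.520
SE_est = 8.100*√(0.620*0.380) ≈ 3.932
95% CI: 29.520 ± 7.706 ≈ (21.814, 37.226)

[21.81, 37.23]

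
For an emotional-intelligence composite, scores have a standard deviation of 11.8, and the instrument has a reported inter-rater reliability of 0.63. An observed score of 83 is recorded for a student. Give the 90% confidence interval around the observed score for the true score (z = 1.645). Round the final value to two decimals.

[71.19, 94.81]

The standard error of measurement is 11.80000×√(1 − 0.63000) ≈ 11.80000×0.60828 ≈ 7.17766.
Margin = 1.645 × 7.17766 ≈ 11.80725
90% CI: 83 ± 11.80725 = [71.19275, 94.80725]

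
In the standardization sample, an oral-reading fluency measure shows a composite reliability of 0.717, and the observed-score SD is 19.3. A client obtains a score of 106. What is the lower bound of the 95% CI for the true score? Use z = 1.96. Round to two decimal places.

85.88

SEM = 19.30000 · √(1 − 0.71700) = 19.30000 · √0.28300 ≃ 19.30000 · 0.53198 ≃ 10.26716
1.96 · SEM ≃ 20.12364
Lower bound: 106 − 20.12364 = 85.87636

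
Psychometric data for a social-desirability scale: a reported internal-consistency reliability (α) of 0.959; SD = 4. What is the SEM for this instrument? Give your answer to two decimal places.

SEM = 4.000×√(1 − 0.959) ≈ 0.810

0.81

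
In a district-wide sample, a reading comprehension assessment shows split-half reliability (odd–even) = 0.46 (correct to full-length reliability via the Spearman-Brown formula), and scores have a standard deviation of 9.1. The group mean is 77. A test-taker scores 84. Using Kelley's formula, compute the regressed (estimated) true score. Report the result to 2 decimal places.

Spearman-Brown: r = 2(0.46) / (1 + 0.46) = 0.9200 / 1.4600 ≃ 0.6301
T̂ = 0.6301(84) + 0.3699(77) ≃ 81.4110

81.41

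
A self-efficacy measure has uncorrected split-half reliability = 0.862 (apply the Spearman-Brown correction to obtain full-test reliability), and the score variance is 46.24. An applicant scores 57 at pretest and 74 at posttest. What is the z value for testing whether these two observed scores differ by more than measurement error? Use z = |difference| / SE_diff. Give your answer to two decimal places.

σ = 46.24^(1/2) = 6.8000
r_full = 2·0.862 / (1 + 0.862) ≈ 0.9259
The standard error of measurement is 6.8000×√(1 − 0.9259) ≈ 6.8000×0.2722 ≈ 1.8512.
SE_diff = SEM × √2 ≈ 1.8512 × 1.4142 ≈ 2.6180
z = |57 − 74| / 2.6180 = 17 / 2.6180 ≈ 6.4934

6.49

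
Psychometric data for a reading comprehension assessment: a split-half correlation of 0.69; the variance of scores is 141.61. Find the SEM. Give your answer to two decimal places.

SD = √141.61 ≈ 11.900
Full-length reliability (Spearman-Brown) = 2(0.69)/(1+0.69) ≈ 0.817
The standard error of measurement is 11.900·√(1 − 0.817) ≈ 11.900·0.428 ≈ 5.097.

5.10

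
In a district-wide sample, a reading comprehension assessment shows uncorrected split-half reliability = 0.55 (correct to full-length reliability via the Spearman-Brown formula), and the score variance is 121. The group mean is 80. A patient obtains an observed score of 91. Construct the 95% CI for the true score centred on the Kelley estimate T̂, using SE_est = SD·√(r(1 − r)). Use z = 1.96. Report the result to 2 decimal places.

SD = √121 ≈ 11.00000
r_full = 2·0.55 / (1 + 0.55) ≈ 0.70968
T̂ = 0.70968(91) + 0.29032(80) ≈ 87.80645
SE_est = SD · √(r(1 − r)) = 11.00000 · √0.20604 ≈ 11.00000 · 0.45391 ≈ 4.99302
95% CI: 87.80645 ± 9.78633 ≈ (78.02013, 97.59278)

[78.02, 97.59]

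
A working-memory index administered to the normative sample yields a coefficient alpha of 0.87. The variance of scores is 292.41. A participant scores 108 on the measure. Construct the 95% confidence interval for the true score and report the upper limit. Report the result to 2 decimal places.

120.08

SD = √292.41 = 17.1000
The standard error of measurement is 17.1000*√(1 − 0.8700) ≃ 17.1000*0.3606 ≃ 6.1655.
1.96 * SEM ≃ 12.0844
Upper limit = 108 + 12.0844 ≃ 120.0844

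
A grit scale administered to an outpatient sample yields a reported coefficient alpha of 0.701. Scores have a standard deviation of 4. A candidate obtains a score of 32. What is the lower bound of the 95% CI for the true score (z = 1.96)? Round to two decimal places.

SEM = 4.0000 · √(1 − 0.7010) = 4.0000 · √0.2990 ≈ 4.0000 · 0.5468 ≈ 2.1872
Half-width = 1.96·2.1872 ≈ 4.2870
Lower limit = 32 − 4.2870 ≈ 27.7130

27.71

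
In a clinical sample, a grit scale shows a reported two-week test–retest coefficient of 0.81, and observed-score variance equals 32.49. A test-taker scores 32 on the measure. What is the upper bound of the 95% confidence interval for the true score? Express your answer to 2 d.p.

36.87

SD = √32.49 = 5.700
SEM = 5.700*√(1 − 0.810) ≈ 2.485
Half-width = 1.96*2.485 ≈ 4.870
Upper bound: 32 + 4.870 = 36.870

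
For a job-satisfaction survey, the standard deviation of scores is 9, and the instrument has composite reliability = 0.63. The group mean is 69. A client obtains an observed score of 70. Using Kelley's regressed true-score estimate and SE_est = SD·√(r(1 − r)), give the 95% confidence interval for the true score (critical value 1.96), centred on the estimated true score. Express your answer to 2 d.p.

[61.11, 78.15]

Estimated true score = 0.630×70 + (1 − 0.630)×69 ≈ 69.630
SE_est = SD × √(r(1 − r)) = 9.000 × √0.233 ≈ 9.000 × 0.483 ≈ 4.345
CI = 69.630 ± 1.96 × 4.345 → [61.113, 78.147]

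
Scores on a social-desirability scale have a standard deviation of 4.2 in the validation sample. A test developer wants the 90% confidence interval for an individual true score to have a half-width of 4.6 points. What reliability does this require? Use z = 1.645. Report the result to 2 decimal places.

0.56

SEM needed = half-width / z = 4.6/1.645 ≈ 2.796
r = 1 − (SEM / SD)² = 1 − (2.796 / 4.2)² ≈ 1 − 0.443 ≈ 0.557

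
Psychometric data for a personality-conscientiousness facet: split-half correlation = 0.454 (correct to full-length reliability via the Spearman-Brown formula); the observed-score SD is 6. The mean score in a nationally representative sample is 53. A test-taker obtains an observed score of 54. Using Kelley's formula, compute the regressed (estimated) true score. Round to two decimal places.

53.62

Full-length reliability (Spearman-Brown) = 2(0.454)/(1+0.454) ≈ 0.6245
Estimated true score = 0.6245*54 + (1 − 0.6245)*53 ≈ 53.6245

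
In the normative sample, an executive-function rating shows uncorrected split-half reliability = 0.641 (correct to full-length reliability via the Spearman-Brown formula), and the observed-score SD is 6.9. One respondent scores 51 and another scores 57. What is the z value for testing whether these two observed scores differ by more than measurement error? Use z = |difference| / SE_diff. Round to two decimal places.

1.31

Spearman-Brown: r = 2(0.641) / (1 + 0.641) = 1.2820 / 1.6410 ≈ 0.7812
The standard error of measurement is 6.9000×√(1 − 0.7812) ≈ 6.9000×0.4677 ≈ 3.2273.
Standard error of the difference = 3.2273·√2 ≈ 4.5641
z = 6 / 4.5641 ≈ 1.3146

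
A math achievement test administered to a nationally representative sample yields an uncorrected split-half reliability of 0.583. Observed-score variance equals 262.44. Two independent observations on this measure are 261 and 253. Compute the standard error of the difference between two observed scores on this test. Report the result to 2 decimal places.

11.76

SD = √262.44 ≈ 16.2000
Full-length reliability (Spearman-Brown) = 2(0.583)/(1+0.583) ≈ 0.7366
SEM = 16.2000 · √(1 − 0.7366) = 16.2000 · √0.2634 ≈ 16.2000 · 0.5132 ≈ 8.3146
Standard error of the difference = 8.3146·√2 ≈ 11.7587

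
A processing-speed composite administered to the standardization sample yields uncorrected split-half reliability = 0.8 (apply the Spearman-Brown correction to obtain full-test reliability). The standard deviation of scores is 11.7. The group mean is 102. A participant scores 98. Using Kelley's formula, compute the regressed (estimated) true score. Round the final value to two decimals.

Spearman-Brown: r = 2(0.8) / (1 + 0.8) = 1.60000 / 1.80000 ≈ 0.88889
T̂ = r·X + (1 − r)·M = 0.88889*98 + 0.11111*102 ≈ 87.11111 + 11.33333 ≈ 98.44444

98.44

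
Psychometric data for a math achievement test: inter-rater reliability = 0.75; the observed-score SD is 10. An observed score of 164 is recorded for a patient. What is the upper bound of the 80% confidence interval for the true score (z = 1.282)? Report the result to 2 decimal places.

170.41

SEM = 10.000 * √(1 − 0.750) = 10.000 * √0.250 ≈ 10.000 * 0.500 ≈ 5.000
Margin = 1.282 * 5.000 ≈ 6.410
Upper limit = 164 + 6.410 ≈ 170.410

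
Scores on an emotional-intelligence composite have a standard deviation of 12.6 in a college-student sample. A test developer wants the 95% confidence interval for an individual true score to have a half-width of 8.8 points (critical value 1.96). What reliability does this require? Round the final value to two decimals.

Required SEM = 8.8 / 1.96 ≃ 4.490
r = 1 − (SEM / SD)² = 1 − (4.490 / 12.6)² ≃ 1 − 0.127 ≃ 0.873

0.87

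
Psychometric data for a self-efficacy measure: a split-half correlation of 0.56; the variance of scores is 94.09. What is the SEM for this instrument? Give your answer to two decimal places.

SD = √94.09 = 9.700
Spearman-Brown: r = 2(0.56) / (1 + 0.56) = 1.120 / 1.560 ≃ 0.718
The standard error of measurement is 9.700·√(1 − 0.718) ≃ 9.700·0.531 ≃ 5.152.

5.15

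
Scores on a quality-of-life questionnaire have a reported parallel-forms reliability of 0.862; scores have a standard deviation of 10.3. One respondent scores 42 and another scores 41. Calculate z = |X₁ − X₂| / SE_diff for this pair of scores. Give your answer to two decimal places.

The standard error of measurement is 10.30000*√(1 − 0.86200) ≃ 10.30000*0.37148 ≃ 3.82628.
SE_diff = SEM * √2 ≃ 3.82628 * 1.41421 ≃ 5.41118
z = 1 / 5.41118 ≃ 0.18480

0.18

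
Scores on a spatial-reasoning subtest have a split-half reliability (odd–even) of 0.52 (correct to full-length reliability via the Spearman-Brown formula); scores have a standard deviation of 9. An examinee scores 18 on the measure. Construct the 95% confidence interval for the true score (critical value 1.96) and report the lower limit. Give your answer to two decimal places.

Spearman-Brown: r = 2(0.52) / (1 + 0.52) = 1.04000 / 1.52000 ≈ 0.68421
The standard error of measurement is 9.00000*√(1 − 0.68421) ≈ 9.00000*0.56195 ≈ 5.05756.
1.96 * SEM ≈ 9.91282
Lower bound: 18 − 9.91282 = 8.08718

8.09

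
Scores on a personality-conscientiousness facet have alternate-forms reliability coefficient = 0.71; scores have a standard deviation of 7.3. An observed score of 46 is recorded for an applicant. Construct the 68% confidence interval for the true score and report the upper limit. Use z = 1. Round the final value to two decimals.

SEM = 7.3000 * √(1 − 0.7100) = 7.3000 * √0.2900 ≃ 7.3000 * 0.5385 ≃ 3.9312
Half-width = 1*3.9312 ≃ 3.9312
Upper limit = 46 + 3.9312 ≃ 49.9312

49.93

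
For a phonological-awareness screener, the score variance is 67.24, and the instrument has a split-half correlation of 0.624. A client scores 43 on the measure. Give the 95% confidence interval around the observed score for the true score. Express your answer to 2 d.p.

[35.27, 50.73]

σ = 67.24^(1/2) = 8.200
Spearman-Brown: r = 2(0.624) / (1 + 0.624) = 1.248 / 1.624 ≈ 0.768
SEM = 8.200 · √(1 − 0.768) = 8.200 · √0.232 ≈ 8.200 · 0.481 ≈ 3.946
1.96 · SEM ≈ 7.733
95% CI: 43 ± 7.733 = [35.267, 50.733]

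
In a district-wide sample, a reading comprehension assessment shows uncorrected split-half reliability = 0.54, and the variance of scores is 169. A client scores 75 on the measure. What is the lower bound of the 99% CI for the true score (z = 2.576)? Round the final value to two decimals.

σ = 169^(1/2) = 13.000
r_full = 2·0.54 / (1 + 0.54) ≈ 0.701
SEM = 13.000 * √(1 − 0.701) = 13.000 * √0.299 ≈ 13.000 * 0.547 ≈ 7.105
2.576 * SEM ≈ 18.302
Lower limit = 75 − 18.302 ≈ 56.698

56.70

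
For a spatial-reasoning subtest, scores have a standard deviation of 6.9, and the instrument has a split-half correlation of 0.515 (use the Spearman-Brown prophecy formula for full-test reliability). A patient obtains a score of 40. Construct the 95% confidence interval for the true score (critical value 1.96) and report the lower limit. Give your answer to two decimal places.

Full-length reliability (Spearman-Brown) = 2(0.515)/(1+0.515) ≈ 0.6799
The standard error of measurement is 6.9000×√(1 − 0.6799) ≈ 6.9000×0.5658 ≈ 3.9040.
Margin = 1.96 × 3.9040 ≈ 7.6519
Lower bound: 40 − 7.6519 = 32.3481

32.35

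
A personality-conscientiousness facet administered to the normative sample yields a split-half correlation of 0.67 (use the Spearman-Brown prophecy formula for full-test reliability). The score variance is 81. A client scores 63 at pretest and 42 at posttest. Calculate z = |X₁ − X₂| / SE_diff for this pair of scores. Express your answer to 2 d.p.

SD = √81 ≈ 9.000
Full-length reliability (Spearman-Brown) = 2(0.67)/(1+0.67) ≈ 0.802
SEM = 9.000 * √(1 − 0.802) = 9.000 * √0.198 ≈ 9.000 * 0.445 ≈ 4.001
Standard error of the difference = 4.001·√2 ≈ 5.658
z = 21 / 5.658 ≈ 3.712

3.71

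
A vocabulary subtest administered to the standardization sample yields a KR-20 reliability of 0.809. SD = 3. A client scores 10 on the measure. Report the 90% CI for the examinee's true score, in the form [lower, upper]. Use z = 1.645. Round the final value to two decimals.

The standard error of measurement is 3.000*√(1 − 0.809) ≈ 3.000*0.437 ≈ 1.311.
1.645 * SEM ≈ 2.157
90% CI: 10 ± 2.157 = [7.843, 12.157]

[7.84, 12.16]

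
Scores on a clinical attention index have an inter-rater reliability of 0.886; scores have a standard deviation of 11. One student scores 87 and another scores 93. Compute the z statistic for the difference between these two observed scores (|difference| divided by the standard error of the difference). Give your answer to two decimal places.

The standard error of measurement is 11.000·√(1 − 0.886) ≈ 11.000·0.338 ≈ 3.714.
SE_diff = SEM · √2 ≈ 3.714 · 1.414 ≈ 5.252
z = 6 / 5.252 ≈ 1.142

1.14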